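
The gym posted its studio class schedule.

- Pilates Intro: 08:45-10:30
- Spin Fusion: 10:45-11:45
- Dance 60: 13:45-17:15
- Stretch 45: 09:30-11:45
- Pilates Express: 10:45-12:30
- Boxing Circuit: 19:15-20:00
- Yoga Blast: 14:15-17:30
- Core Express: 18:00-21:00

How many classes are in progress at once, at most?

3

Walk through starts and ends in time order (an end at T is processed before a start at T):
08:45 start Pilates Intro → 1
09:30 start Stretch 45 → 2
10:30 end Pilates Intro → 1
10:45 start Pilates Express → 2
10:45 start Spin Fusion → 3
11:45 end Spin Fusion → 2
11:45 end Stretch 45 → 1
12:30 end Pilates Express → 0
13:45 start Dance 60 → 1
14:15 start Yoga Blast → 2
17:15 end Dance 60 → 1
17:30 end Yoga Blast → 0
18:00 start Core Express → 1
19:15 start Boxing Circuit → 2
20:00 end Boxing Circuit → 1
21:00 end Core Express → 0
Peak is 3, at 10:45 (Pilates Express, Spin Fusion, Stretch 45).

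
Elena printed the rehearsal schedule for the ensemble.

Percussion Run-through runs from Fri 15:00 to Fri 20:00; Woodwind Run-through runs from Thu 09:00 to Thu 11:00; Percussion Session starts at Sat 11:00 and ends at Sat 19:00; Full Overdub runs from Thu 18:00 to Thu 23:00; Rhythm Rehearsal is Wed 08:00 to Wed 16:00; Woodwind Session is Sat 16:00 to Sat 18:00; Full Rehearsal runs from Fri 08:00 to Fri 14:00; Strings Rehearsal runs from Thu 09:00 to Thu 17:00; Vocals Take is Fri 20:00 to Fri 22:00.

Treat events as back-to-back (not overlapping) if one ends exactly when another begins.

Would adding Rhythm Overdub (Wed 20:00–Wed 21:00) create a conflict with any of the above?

Rhythm Rehearsal: ends Wed 16:00 at or before Rhythm Overdub starts Wed 20:00 → clear.
Woodwind Run-through: starts Thu 09:00 at or after Rhythm Overdub ends Wed 21:00 → clear.
Strings Rehearsal: starts Thu 09:00 at or after Rhythm Overdub ends Wed 21:00 → clear.
Full Overdub: starts Thu 18:00 at or after Rhythm Overdub ends Wed 21:00 → clear.
Full Rehearsal: starts Fri 08:00 at or after Rhythm Overdub ends Wed 21:00 → clear.
Percussion Run-through: starts Fri 15:00 at or after Rhythm Overdub ends Wed 21:00 → clear.
Vocals Take: starts Fri 20:00 at or after Rhythm Overdub ends Wed 21:00 → clear.
Percussion Session: starts Sat 11:00 at or after Rhythm Overdub ends Wed 21:00 → clear.
Woodwind Session: starts Sat 16:00 at or after Rhythm Overdub ends Wed 21:00 → clear.

No — it doesn't clash with anything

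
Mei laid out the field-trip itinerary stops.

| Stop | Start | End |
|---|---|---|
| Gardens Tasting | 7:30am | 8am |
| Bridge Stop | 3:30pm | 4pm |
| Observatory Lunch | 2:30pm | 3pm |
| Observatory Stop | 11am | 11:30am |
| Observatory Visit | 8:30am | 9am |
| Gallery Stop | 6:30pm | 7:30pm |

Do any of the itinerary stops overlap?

Two intervals overlap when each starts before the other ends.
Sorted by start: Gardens Tasting, Observatory Visit, Observatory Stop, Observatory Lunch, Bridge Stop, Gallery Stop.
Observatory Visit starts after Gardens Tasting ends — done with Gardens Tasting.
Observatory Stop starts after Observatory Visit ends — done with Observatory Visit.
Observatory Lunch starts after Observatory Stop ends — done with Observatory Stop.
Bridge Stop starts after Observatory Lunch ends — done with Observatory Lunch.
Gallery Stop starts after Bridge Stop ends.
Every pair is clear; the schedule has no overlaps.

No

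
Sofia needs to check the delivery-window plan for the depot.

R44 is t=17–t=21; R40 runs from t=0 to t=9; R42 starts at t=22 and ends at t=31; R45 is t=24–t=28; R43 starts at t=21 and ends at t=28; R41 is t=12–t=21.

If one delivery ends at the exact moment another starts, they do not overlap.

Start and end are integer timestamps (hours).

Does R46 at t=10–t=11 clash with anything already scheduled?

No — it doesn't clash with anything

R40: ends t=9 at or before R46 starts t=10 → clear.
R41: starts t=12 at or after R46 ends t=11 → clear.
R44: starts t=17 at or after R46 ends t=11 → clear.
R43: starts t=21 at or after R46 ends t=11 → clear.
R42: starts t=22 at or after R46 ends t=11 → clear.
R45: starts t=24 at or after R46 ends t=11 → clear.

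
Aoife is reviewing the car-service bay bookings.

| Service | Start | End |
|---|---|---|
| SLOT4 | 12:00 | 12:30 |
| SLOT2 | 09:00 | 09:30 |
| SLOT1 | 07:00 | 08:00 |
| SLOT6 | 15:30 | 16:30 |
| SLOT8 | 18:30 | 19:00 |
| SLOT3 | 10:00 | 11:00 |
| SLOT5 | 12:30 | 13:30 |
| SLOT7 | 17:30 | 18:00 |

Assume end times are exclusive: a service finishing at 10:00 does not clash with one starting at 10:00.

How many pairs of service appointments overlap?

0

Two intervals overlap when each starts before the other ends.
Sorted by start: SLOT1, SLOT2, SLOT3, SLOT4, SLOT5, SLOT6, SLOT7, SLOT8.
SLOT2 starts after SLOT1 ends, so SLOT1 has no further overlaps.
SLOT3 starts after SLOT2 ends, so SLOT2 has no further overlaps.
SLOT4 starts after SLOT3 ends, so SLOT3 has no further overlaps.
SLOT5 starts exactly when SLOT4 ends (back-to-back, no overlap), so SLOT4 has no further overlaps.
SLOT6 starts after SLOT5 ends, so SLOT5 has no further overlaps.
SLOT7 starts after SLOT6 ends, so SLOT6 has no further overlaps.
SLOT8 starts after SLOT7 ends.
No pair overlaps.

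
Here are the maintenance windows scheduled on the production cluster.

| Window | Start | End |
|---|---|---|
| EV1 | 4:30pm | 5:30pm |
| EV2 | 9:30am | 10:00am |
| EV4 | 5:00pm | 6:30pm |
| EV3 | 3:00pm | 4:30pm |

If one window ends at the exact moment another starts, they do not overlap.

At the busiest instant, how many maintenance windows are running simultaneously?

Walk through starts and ends in time order (an end at T is processed before a start at T):
9:30am start EV2 → 1
10:00am end EV2 → 0
3:00pm start EV3 → 1
4:30pm end EV3 → 0
4:30pm start EV1 → 1
5:00pm start EV4 → 2
5:30pm end EV1 → 1
6:30pm end EV4 → 0
Peak is 2, at 5:00pm (EV1, EV4).

2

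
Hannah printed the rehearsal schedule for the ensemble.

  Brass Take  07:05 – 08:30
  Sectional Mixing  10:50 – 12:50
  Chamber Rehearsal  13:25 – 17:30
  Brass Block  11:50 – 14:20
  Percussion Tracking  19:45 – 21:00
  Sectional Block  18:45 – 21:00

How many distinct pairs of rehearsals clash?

Sorted by start: Brass Take, Sectional Mixing, Brass Block, Chamber Rehearsal, Sectional Block, Percussion Tracking.
Sectional Mixing starts after Brass Take ends; Brass Take is clear from here.
Brass Block starts before Sectional Mixing ends → Sectional Mixing and Brass Block overlap.
Chamber Rehearsal starts after Sectional Mixing ends; Sectional Mixing is clear from here.
Chamber Rehearsal starts before Brass Block ends → Brass Block and Chamber Rehearsal overlap.
Sectional Block starts after Brass Block ends; Brass Block is clear from here.
Sectional Block starts after Chamber Rehearsal ends; Chamber Rehearsal is clear from here.
Percussion Tracking starts before Sectional Block ends → Sectional Block and Percussion Tracking overlap.
Overlapping pairs: Brass Block & Chamber Rehearsal, Brass Block & Sectional Mixing, Percussion Tracking & Sectional Block — 3 in total.

3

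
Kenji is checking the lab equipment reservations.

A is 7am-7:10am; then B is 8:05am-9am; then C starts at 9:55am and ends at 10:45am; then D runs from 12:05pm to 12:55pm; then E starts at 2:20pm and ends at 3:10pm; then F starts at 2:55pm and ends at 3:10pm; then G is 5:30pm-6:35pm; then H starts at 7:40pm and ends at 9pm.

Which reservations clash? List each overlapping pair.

E & F

Check each pair: they overlap iff neither finishes before the other starts.
Sorted by start: A, B, C, D, E, F, G, H.
B starts after A ends — done with A.
C starts after B ends — done with B.
D starts after C ends — done with C.
E starts after D ends — done with D.
F starts before E ends → E and F overlap.
G starts after E ends — done with E.
G starts after F ends — done with F.
H starts after G ends.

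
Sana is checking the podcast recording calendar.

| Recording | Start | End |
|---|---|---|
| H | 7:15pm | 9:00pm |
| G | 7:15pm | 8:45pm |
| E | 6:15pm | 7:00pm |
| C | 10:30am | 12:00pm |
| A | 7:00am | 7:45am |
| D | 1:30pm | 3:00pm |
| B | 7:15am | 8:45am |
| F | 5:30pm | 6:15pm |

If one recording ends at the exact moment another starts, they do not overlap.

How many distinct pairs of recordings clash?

Sorted by start: A, B, C, D, F, E, G, H.
B starts before A ends → A and B overlap.
C starts after A ends — done with A.
C starts after B ends — done with B.
D starts after C ends — done with C.
F starts after D ends — done with D.
E starts exactly when F ends (back-to-back, no overlap) — done with F.
G starts after E ends — done with E.
H starts before G ends → G and H overlap.
Overlapping pairs: A & B, G & H — 2 in total.

2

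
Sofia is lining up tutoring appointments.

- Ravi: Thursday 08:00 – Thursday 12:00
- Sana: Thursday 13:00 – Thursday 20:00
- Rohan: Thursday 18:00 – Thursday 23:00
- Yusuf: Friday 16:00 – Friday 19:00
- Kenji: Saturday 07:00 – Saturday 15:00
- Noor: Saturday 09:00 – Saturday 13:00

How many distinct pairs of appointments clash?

Sorted by start: Ravi, Sana, Rohan, Yusuf, Kenji, Noor.
Sana starts after Ravi ends; Ravi is clear from here.
Rohan starts before Sana ends → Sana and Rohan overlap.
Yusuf starts after Sana ends; Sana is clear from here.
Yusuf starts after Rohan ends; Rohan is clear from here.
Kenji starts after Yusuf ends; Yusuf is clear from here.
Noor starts before Kenji ends → Kenji and Noor overlap.
Overlapping pairs: Kenji & Noor, Rohan & Sana — 2 in total.

2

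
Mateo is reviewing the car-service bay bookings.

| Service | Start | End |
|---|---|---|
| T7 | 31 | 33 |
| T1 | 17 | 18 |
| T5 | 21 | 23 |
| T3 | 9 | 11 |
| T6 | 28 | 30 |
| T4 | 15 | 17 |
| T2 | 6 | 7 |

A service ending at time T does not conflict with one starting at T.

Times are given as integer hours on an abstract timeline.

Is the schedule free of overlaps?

Yes

Two intervals overlap when each starts before the other ends.
Sorted by start: T2, T3, T4, T1, T5, T6, T7.
T3 starts after T2 ends, so nothing later overlaps T2 either.
T4 starts after T3 ends, so nothing later overlaps T3 either.
T1 starts exactly when T4 ends (back-to-back, no overlap), so nothing later overlaps T4 either.
T5 starts after T1 ends, so nothing later overlaps T1 either.
T6 starts after T5 ends, so nothing later overlaps T5 either.
T7 starts after T6 ends.
Every pair is clear; the schedule has no overlaps.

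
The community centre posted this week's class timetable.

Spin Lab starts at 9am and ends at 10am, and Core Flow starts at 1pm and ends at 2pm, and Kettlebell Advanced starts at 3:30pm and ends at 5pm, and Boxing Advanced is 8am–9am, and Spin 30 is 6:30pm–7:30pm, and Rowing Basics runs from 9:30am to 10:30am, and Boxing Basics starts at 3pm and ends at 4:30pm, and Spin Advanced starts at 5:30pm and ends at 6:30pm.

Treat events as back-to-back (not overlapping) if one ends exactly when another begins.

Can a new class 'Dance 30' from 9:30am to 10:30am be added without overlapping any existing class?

Boxing Advanced: ends 9am at or before Dance 30 starts 9:30am → clear.
Spin Lab: starts 9am before Dance 30 ends 10:30am, and ends 10am after Dance 30 starts 9:30am → overlap.
Rowing Basics: starts 9:30am before Dance 30 ends 10:30am, and ends 10:30am after Dance 30 starts 9:30am → overlap.
Core Flow: starts 1pm at or after Dance 30 ends 10:30am → clear.
Boxing Basics: starts 3pm at or after Dance 30 ends 10:30am → clear.
Kettlebell Advanced: starts 3:30pm at or after Dance 30 ends 10:30am → clear.
Spin Advanced: starts 5:30pm at or after Dance 30 ends 10:30am → clear.
Spin 30: starts 6:30pm at or after Dance 30 ends 10:30am → clear.
Dance 30 overlaps Spin Lab, Rowing Basics.

No — it overlaps Rowing Basics, Spin Lab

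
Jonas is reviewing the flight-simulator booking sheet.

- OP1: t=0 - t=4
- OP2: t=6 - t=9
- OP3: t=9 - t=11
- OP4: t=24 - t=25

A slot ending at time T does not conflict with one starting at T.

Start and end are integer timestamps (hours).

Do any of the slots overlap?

No

Sorted by start: OP1, OP2, OP3, OP4.
OP2 starts after OP1 ends, so nothing later overlaps OP1 either.
OP3 starts exactly when OP2 ends (back-to-back, no overlap), so nothing later overlaps OP2 either.
OP4 starts after OP3 ends.
Every pair is clear; the schedule has no overlaps.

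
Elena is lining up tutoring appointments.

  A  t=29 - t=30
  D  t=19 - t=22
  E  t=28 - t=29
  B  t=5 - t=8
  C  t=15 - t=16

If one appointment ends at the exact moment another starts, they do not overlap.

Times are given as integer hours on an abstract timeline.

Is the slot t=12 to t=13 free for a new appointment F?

Yes — the slot is free

B: ends t=8 at or before F starts t=12 → clear.
C: starts t=15 at or after F ends t=13 → clear.
D: starts t=19 at or after F ends t=13 → clear.
E: starts t=28 at or after F ends t=13 → clear.
A: starts t=29 at or after F ends t=13 → clear.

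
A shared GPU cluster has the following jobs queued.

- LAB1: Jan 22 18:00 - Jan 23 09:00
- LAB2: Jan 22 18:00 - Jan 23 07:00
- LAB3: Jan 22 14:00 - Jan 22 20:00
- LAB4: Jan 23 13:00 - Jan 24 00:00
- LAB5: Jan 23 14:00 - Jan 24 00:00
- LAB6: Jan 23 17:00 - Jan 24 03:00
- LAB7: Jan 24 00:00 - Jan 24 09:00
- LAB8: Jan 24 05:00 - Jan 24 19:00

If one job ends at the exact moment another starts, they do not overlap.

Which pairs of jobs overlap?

LAB1 & LAB2, LAB1 & LAB3, LAB2 & LAB3, LAB4 & LAB5, LAB4 & LAB6, LAB5 & LAB6, LAB6 & LAB7, LAB7 & LAB8

Sorted by start: LAB3, LAB1, LAB2, LAB4, LAB5, LAB6, LAB7, LAB8.
LAB1 starts before LAB3 ends → LAB3 and LAB1 overlap.
LAB2 starts before LAB3 ends → LAB3 and LAB2 overlap.
LAB4 starts after LAB3 ends, so nothing later overlaps LAB3 either.
LAB2 starts before LAB1 ends → LAB1 and LAB2 overlap.
LAB4 starts after LAB1 ends, so nothing later overlaps LAB1 either.
LAB4 starts after LAB2 ends, so nothing later overlaps LAB2 either.
LAB5 starts before LAB4 ends → LAB4 and LAB5 overlap.
LAB6 starts before LAB4 ends → LAB4 and LAB6 overlap.
LAB7 starts exactly when LAB4 ends (back-to-back, no overlap), so nothing later overlaps LAB4 either.
LAB6 starts before LAB5 ends → LAB5 and LAB6 overlap.
LAB7 starts exactly when LAB5 ends (back-to-back, no overlap), so nothing later overlaps LAB5 either.
LAB7 starts before LAB6 ends → LAB6 and LAB7 overlap.
LAB8 starts after LAB6 ends.
LAB8 starts before LAB7 ends → LAB7 and LAB8 overlap.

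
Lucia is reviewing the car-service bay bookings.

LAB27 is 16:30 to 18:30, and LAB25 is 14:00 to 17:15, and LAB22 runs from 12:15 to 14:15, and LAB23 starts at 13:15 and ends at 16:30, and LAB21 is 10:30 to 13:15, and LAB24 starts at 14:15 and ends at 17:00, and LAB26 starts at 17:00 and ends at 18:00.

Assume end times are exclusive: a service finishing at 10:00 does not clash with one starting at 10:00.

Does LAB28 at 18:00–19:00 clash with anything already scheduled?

LAB21: ends 13:15 at or before LAB28 starts 18:00 → clear.
LAB22: ends 14:15 at or before LAB28 starts 18:00 → clear.
LAB23: ends 16:30 at or before LAB28 starts 18:00 → clear.
LAB25: ends 17:15 at or before LAB28 starts 18:00 → clear.
LAB24: ends 17:00 at or before LAB28 starts 18:00 → clear.
LAB27: starts 16:30 before LAB28 ends 19:00, and ends 18:30 after LAB28 starts 18:00 → overlap.
LAB26: ends 18:00 at or before LAB28 starts 18:00 → clear.
LAB28 overlaps LAB27.

Yes — it overlaps LAB27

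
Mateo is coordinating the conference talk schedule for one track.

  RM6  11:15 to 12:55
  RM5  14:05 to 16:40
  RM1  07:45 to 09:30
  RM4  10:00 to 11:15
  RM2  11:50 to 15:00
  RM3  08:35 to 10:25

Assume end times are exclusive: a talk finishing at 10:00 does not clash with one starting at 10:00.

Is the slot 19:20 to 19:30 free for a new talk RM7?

Yes — the slot is free

RM1: ends 09:30 at or before RM7 starts 19:20 → clear.
RM3: ends 10:25 at or before RM7 starts 19:20 → clear.
RM4: ends 11:15 at or before RM7 starts 19:20 → clear.
RM6: ends 12:55 at or before RM7 starts 19:20 → clear.
RM2: ends 15:00 at or before RM7 starts 19:20 → clear.
RM5: ends 16:40 at or before RM7 starts 19:20 → clear.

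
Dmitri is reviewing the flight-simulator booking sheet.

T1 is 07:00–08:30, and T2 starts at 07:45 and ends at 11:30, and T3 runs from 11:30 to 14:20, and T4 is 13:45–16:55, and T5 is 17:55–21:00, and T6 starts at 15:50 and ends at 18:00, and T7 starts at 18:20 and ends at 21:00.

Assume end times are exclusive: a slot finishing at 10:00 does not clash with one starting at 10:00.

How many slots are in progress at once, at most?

2

Sweep the timeline, counting +1 at each start and −1 at each end (ends before starts at a tie):
07:00 start T1 → 1
07:45 start T2 → 2
08:30 end T1 → 1
11:30 end T2 → 0
11:30 start T3 → 1
13:45 start T4 → 2
14:20 end T3 → 1
15:50 start T6 → 2
16:55 end T4 → 1
17:55 start T5 → 2
18:00 end T6 → 1
18:20 start T7 → 2
21:00 end T5 → 1
21:00 end T7 → 0
Peak is 2, at 07:45 (T1, T2).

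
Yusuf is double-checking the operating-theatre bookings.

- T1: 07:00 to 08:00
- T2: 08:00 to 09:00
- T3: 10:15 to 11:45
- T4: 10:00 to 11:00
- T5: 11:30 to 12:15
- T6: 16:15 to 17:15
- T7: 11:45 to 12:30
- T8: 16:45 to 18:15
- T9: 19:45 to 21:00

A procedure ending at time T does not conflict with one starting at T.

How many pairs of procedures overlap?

Sorted by start: T1, T2, T4, T3, T5, T7, T6, T8, T9.
T2 starts exactly when T1 ends (back-to-back, no overlap), so T1 has no further overlaps.
T4 starts after T2 ends, so T2 has no further overlaps.
T3 starts before T4 ends → T4 and T3 overlap.
T5 starts after T4 ends, so T4 has no further overlaps.
T5 starts before T3 ends → T3 and T5 overlap.
T7 starts exactly when T3 ends (back-to-back, no overlap), so T3 has no further overlaps.
T7 starts before T5 ends → T5 and T7 overlap.
T6 starts after T5 ends, so T5 has no further overlaps.
T6 starts after T7 ends, so T7 has no further overlaps.
T8 starts before T6 ends → T6 and T8 overlap.
T9 starts after T6 ends.
T9 starts after T8 ends.
Overlapping pairs: T3 & T4, T3 & T5, T5 & T7, T6 & T8 — 4 in total.

4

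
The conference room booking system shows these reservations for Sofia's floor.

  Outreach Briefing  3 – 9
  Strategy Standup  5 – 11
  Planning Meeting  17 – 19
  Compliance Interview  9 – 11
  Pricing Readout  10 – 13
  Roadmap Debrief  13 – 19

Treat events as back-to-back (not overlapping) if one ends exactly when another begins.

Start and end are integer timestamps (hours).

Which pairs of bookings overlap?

Sorted by start: Outreach Briefing, Strategy Standup, Compliance Interview, Pricing Readout, Roadmap Debrief, Planning Meeting.
Strategy Standup starts before Outreach Briefing ends → Outreach Briefing and Strategy Standup overlap.
Compliance Interview starts exactly when Outreach Briefing ends (back-to-back, no overlap), so Outreach Briefing has no further overlaps.
Compliance Interview starts before Strategy Standup ends → Strategy Standup and Compliance Interview overlap.
Pricing Readout starts before Strategy Standup ends → Strategy Standup and Pricing Readout overlap.
Roadmap Debrief starts after Strategy Standup ends, so Strategy Standup has no further overlaps.
Pricing Readout starts before Compliance Interview ends → Compliance Interview and Pricing Readout overlap.
Roadmap Debrief starts after Compliance Interview ends, so Compliance Interview has no further overlaps.
Roadmap Debrief starts exactly when Pricing Readout ends (back-to-back, no overlap), so Pricing Readout has no further overlaps.
Planning Meeting starts before Roadmap Debrief ends → Roadmap Debrief and Planning Meeting overlap.

Compliance Interview & Pricing Readout, Compliance Interview & Strategy Standup, Outreach Briefing & Strategy Standup, Planning Meeting & Roadmap Debrief, Pricing Readout & Strategy Standup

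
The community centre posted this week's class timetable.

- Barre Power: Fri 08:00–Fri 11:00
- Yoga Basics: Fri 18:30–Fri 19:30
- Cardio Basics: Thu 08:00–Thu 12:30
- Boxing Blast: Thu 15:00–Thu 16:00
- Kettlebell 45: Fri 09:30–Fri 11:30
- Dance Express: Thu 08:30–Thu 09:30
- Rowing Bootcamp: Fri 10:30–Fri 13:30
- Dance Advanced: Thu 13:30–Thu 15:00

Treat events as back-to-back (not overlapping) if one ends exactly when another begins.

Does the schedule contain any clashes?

Check each pair: they overlap iff neither finishes before the other starts.
Sorted by start: Cardio Basics, Dance Express, Dance Advanced, Boxing Blast, Barre Power, Kettlebell 45, Rowing Bootcamp, Yoga Basics.
Dance Express starts before Cardio Basics ends → Cardio Basics and Dance Express overlap.
That's a conflict, so the schedule is not conflict-free.

Yes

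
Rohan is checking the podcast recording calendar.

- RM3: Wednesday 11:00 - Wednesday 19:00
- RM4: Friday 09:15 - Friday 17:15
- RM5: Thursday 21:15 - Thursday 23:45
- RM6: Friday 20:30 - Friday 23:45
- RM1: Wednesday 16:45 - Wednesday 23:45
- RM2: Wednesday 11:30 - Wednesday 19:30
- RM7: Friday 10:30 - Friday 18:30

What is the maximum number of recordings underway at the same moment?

Sweep the timeline, counting +1 at each start and −1 at each end (ends before starts at a tie):
Wednesday 11:00 start RM3 → 1
Wednesday 11:30 start RM2 → 2
Wednesday 16:45 start RM1 → 3
Wednesday 19:00 end RM3 → 2
Wednesday 19:30 end RM2 → 1
Wednesday 23:45 end RM1 → 0
Thursday 21:15 start RM5 → 1
Thursday 23:45 end RM5 → 0
Friday 09:15 start RM4 → 1
Friday 10:30 start RM7 → 2
Friday 17:15 end RM4 → 1
Friday 18:30 end RM7 → 0
Friday 20:30 start RM6 → 1
Friday 23:45 end RM6 → 0
Peak is 3, at Wednesday 16:45 (RM1, RM2, RM3).

3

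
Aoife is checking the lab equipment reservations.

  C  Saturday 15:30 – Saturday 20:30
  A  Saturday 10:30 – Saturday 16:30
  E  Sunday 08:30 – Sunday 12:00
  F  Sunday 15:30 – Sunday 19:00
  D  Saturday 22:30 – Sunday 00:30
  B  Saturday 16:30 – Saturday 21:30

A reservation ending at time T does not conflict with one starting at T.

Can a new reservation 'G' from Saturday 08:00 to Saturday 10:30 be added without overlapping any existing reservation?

A: starts Saturday 10:30 at or after G ends Saturday 10:30 → clear.
C: starts Saturday 15:30 at or after G ends Saturday 10:30 → clear.
B: starts Saturday 16:30 at or after G ends Saturday 10:30 → clear.
D: starts Saturday 22:30 at or after G ends Saturday 10:30 → clear.
E: starts Sunday 08:30 at or after G ends Saturday 10:30 → clear.
F: starts Sunday 15:30 at or after G ends Saturday 10:30 → clear.

Yes — the slot is free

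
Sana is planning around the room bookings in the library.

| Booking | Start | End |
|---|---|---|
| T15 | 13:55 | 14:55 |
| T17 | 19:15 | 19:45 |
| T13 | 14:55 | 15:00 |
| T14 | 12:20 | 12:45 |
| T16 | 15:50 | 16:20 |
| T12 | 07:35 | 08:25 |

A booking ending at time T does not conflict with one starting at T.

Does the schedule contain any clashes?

Check each pair: they overlap iff neither finishes before the other starts.
Sorted by start: T12, T14, T15, T13, T16, T17.
T14 starts after T12 ends, so T12 has no further overlaps.
T15 starts after T14 ends, so T14 has no further overlaps.
T13 starts exactly when T15 ends (back-to-back, no overlap), so T15 has no further overlaps.
T16 starts after T13 ends, so T13 has no further overlaps.
T17 starts after T16 ends.
Every pair is clear; the schedule has no overlaps.

No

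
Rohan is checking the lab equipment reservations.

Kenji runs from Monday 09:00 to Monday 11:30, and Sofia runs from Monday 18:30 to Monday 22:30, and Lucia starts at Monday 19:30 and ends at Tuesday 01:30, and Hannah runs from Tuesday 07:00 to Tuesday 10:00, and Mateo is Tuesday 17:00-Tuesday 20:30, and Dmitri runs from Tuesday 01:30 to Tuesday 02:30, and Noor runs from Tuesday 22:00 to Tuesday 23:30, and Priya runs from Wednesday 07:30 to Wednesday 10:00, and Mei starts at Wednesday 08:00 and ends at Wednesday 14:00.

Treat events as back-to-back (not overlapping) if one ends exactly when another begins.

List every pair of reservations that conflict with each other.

Lucia & Sofia, Mei & Priya

Sorted by start: Kenji, Sofia, Lucia, Dmitri, Hannah, Mateo, Noor, Priya, Mei.
Sofia starts after Kenji ends, so nothing later overlaps Kenji either.
Lucia starts before Sofia ends → Sofia and Lucia overlap.
Dmitri starts after Sofia ends, so nothing later overlaps Sofia either.
Dmitri starts exactly when Lucia ends (back-to-back, no overlap), so nothing later overlaps Lucia either.
Hannah starts after Dmitri ends, so nothing later overlaps Dmitri either.
Mateo starts after Hannah ends, so nothing later overlaps Hannah either.
Noor starts after Mateo ends, so nothing later overlaps Mateo either.
Priya starts after Noor ends, so nothing later overlaps Noor either.
Mei starts before Priya ends → Priya and Mei overlap.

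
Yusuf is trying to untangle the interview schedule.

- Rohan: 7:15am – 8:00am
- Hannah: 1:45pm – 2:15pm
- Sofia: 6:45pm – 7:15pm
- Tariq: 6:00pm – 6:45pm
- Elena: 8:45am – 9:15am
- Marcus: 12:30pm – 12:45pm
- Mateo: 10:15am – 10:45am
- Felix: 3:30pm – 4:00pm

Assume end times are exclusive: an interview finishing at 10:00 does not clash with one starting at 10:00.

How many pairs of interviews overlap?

Sorted by start: Rohan, Elena, Mateo, Marcus, Hannah, Felix, Tariq, Sofia.
Elena starts after Rohan ends, so Rohan has no further overlaps.
Mateo starts after Elena ends, so Elena has no further overlaps.
Marcus starts after Mateo ends, so Mateo has no further overlaps.
Hannah starts after Marcus ends, so Marcus has no further overlaps.
Felix starts after Hannah ends, so Hannah has no further overlaps.
Tariq starts after Felix ends, so Felix has no further overlaps.
Sofia starts exactly when Tariq ends (back-to-back, no overlap).
No pair overlaps.

0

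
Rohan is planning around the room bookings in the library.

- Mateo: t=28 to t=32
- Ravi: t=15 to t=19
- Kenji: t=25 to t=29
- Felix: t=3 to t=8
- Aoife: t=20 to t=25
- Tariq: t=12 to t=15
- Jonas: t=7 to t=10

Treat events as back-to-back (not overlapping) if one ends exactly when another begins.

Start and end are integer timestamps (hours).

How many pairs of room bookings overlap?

Check each pair: they overlap iff neither finishes before the other starts.
Sorted by start: Felix, Jonas, Tariq, Ravi, Aoife, Kenji, Mateo.
Jonas starts before Felix ends → Felix and Jonas overlap.
Tariq starts after Felix ends — done with Felix.
Tariq starts after Jonas ends — done with Jonas.
Ravi starts exactly when Tariq ends (back-to-back, no overlap) — done with Tariq.
Aoife starts after Ravi ends — done with Ravi.
Kenji starts exactly when Aoife ends (back-to-back, no overlap) — done with Aoife.
Mateo starts before Kenji ends → Kenji and Mateo overlap.
Overlapping pairs: Felix & Jonas, Kenji & Mateo — 2 in total.

2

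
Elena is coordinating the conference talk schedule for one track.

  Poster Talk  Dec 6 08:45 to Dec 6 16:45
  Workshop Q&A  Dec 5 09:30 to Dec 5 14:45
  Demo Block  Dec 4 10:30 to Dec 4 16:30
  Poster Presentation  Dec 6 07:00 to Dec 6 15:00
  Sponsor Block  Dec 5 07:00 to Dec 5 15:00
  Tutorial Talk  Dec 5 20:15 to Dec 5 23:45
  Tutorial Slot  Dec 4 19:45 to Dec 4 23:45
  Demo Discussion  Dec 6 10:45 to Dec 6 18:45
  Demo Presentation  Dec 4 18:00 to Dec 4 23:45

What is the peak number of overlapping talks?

Sweep the timeline, counting +1 at each start and −1 at each end (ends before starts at a tie):
Dec 4 10:30 start Demo Block → 1
Dec 4 16:30 end Demo Block → 0
Dec 4 18:00 start Demo Presentation → 1
Dec 4 19:45 start Tutorial Slot → 2
Dec 4 23:45 end Demo Presentation → 1
Dec 4 23:45 end Tutorial Slot → 0
Dec 5 07:00 start Sponsor Block → 1
Dec 5 09:30 start Workshop Q&A → 2
Dec 5 14:45 end Workshop Q&A → 1
Dec 5 15:00 end Sponsor Block → 0
Dec 5 20:15 start Tutorial Talk → 1
Dec 5 23:45 end Tutorial Talk → 0
Dec 6 07:00 start Poster Presentation → 1
Dec 6 08:45 start Poster Talk → 2
Dec 6 10:45 start Demo Discussion → 3
Dec 6 15:00 end Poster Presentation → 2
Dec 6 16:45 end Poster Talk → 1
Dec 6 18:45 end Demo Discussion → 0
Peak is 3, at Dec 6 10:45 (Demo Discussion, Poster Presentation, Poster Talk).

3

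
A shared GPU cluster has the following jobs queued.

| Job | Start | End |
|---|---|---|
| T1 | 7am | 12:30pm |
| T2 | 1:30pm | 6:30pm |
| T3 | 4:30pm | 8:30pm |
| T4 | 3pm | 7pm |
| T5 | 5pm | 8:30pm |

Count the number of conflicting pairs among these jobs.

6

Two intervals overlap when each starts before the other ends.
Sorted by start: T1, T2, T4, T3, T5.
T2 starts after T1 ends, so nothing later overlaps T1 either.
T4 starts before T2 ends → T2 and T4 overlap.
T3 starts before T2 ends → T2 and T3 overlap.
T5 starts before T2 ends → T2 and T5 overlap.
T3 starts before T4 ends → T4 and T3 overlap.
T5 starts before T4 ends → T4 and T5 overlap.
T5 starts before T3 ends → T3 and T5 overlap.
Overlapping pairs: T2 & T3, T2 & T4, T2 & T5, T3 & T4, T3 & T5, T4 & T5 — 6 in total.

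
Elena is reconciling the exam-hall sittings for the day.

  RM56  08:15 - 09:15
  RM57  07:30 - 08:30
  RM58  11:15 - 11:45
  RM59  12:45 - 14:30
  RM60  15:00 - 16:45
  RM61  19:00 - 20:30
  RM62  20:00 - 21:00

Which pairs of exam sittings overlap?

RM56 & RM57, RM61 & RM62

Two intervals overlap when each starts before the other ends.
Sorted by start: RM57, RM56, RM58, RM59, RM60, RM61, RM62.
RM56 starts before RM57 ends → RM57 and RM56 overlap.
RM58 starts after RM57 ends — done with RM57.
RM58 starts after RM56 ends — done with RM56.
RM59 starts after RM58 ends — done with RM58.
RM60 starts after RM59 ends — done with RM59.
RM61 starts after RM60 ends — done with RM60.
RM62 starts before RM61 ends → RM61 and RM62 overlap.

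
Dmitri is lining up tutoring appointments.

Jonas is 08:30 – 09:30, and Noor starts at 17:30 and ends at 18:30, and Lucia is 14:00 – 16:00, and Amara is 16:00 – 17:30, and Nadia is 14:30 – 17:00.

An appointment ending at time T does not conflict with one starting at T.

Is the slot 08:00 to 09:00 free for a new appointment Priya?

No — it overlaps Jonas

Jonas: starts 08:30 before Priya ends 09:00, and ends 09:30 after Priya starts 08:00 → overlap.
Lucia: starts 14:00 at or after Priya ends 09:00 → clear.
Nadia: starts 14:30 at or after Priya ends 09:00 → clear.
Amara: starts 16:00 at or after Priya ends 09:00 → clear.
Noor: starts 17:30 at or after Priya ends 09:00 → clear.
Priya overlaps Jonas.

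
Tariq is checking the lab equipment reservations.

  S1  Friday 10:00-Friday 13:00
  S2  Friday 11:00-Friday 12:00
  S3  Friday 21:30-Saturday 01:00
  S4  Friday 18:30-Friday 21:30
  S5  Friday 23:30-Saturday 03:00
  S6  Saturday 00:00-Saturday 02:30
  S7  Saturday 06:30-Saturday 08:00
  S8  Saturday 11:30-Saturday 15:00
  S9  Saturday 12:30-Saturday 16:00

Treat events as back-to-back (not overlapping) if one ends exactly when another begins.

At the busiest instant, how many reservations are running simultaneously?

Sort all start/end points and keep a running count:
Friday 10:00 start S1 → 1
Friday 11:00 start S2 → 2
Friday 12:00 end S2 → 1
Friday 13:00 end S1 → 0
Friday 18:30 start S4 → 1
Friday 21:30 end S4 → 0
Friday 21:30 start S3 → 1
Friday 23:30 start S5 → 2
Saturday 00:00 start S6 → 3
Saturday 01:00 end S3 → 2
Saturday 02:30 end S6 → 1
Saturday 03:00 end S5 → 0
Saturday 06:30 start S7 → 1
Saturday 08:00 end S7 → 0
Saturday 11:30 start S8 → 1
Saturday 12:30 start S9 → 2
Saturday 15:00 end S8 → 1
Saturday 16:00 end S9 → 0
Peak is 3, at Saturday 00:00 (S3, S5, S6).

3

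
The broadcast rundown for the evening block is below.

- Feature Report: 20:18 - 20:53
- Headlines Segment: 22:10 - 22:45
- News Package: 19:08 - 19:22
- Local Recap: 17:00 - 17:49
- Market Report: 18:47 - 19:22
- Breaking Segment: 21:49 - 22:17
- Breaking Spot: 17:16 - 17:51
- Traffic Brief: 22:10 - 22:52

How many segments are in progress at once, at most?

Sort all start/end points and keep a running count:
17:00 start Local Recap → 1
17:16 start Breaking Spot → 2
17:49 end Local Recap → 1
17:51 end Breaking Spot → 0
18:47 start Market Report → 1
19:08 start News Package → 2
19:22 end Market Report → 1
19:22 end News Package → 0
20:18 start Feature Report → 1
20:53 end Feature Report → 0
21:49 start Breaking Segment → 1
22:10 start Headlines Segment → 2
22:10 start Traffic Brief → 3
22:17 end Breaking Segment → 2
22:45 end Headlines Segment → 1
22:52 end Traffic Brief → 0
Peak is 3, at 22:10 (Breaking Segment, Headlines Segment, Traffic Brief).

3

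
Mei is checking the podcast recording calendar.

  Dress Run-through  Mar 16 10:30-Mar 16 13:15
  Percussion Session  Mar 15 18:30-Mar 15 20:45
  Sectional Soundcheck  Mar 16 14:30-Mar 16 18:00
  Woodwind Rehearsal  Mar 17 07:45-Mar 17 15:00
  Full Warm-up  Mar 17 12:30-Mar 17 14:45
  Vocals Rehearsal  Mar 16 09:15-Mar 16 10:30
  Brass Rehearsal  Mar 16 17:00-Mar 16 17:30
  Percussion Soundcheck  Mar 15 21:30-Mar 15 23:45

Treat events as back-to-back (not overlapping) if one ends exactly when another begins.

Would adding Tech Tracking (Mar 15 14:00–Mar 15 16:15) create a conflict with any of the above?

No — it doesn't clash with anything

Percussion Session: starts Mar 15 18:30 at or after Tech Tracking ends Mar 15 16:15 → clear.
Percussion Soundcheck: starts Mar 15 21:30 at or after Tech Tracking ends Mar 15 16:15 → clear.
Vocals Rehearsal: starts Mar 16 09:15 at or after Tech Tracking ends Mar 15 16:15 → clear.
Dress Run-through: starts Mar 16 10:30 at or after Tech Tracking ends Mar 15 16:15 → clear.
Sectional Soundcheck: starts Mar 16 14:30 at or after Tech Tracking ends Mar 15 16:15 → clear.
Brass Rehearsal: starts Mar 16 17:00 at or after Tech Tracking ends Mar 15 16:15 → clear.
Woodwind Rehearsal: starts Mar 17 07:45 at or after Tech Tracking ends Mar 15 16:15 → clear.
Full Warm-up: starts Mar 17 12:30 at or after Tech Tracking ends Mar 15 16:15 → clear.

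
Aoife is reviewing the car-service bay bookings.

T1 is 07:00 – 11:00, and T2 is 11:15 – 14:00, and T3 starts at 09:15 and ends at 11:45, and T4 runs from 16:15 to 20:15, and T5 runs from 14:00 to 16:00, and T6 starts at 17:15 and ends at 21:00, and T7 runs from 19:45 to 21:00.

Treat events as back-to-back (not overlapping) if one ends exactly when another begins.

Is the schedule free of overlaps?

Two intervals overlap when each starts before the other ends.
Sorted by start: T1, T3, T2, T5, T4, T6, T7.
T3 starts before T1 ends → T1 and T3 overlap.
That's a conflict, so the schedule is not conflict-free.

No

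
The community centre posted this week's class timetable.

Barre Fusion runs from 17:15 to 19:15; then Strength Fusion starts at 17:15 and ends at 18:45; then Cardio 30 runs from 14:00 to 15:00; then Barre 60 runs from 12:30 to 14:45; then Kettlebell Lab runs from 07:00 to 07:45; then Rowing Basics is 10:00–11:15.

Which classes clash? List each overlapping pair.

Barre 60 & Cardio 30, Barre Fusion & Strength Fusion

Sorted by start: Kettlebell Lab, Rowing Basics, Barre 60, Cardio 30, Strength Fusion, Barre Fusion.
Rowing Basics starts after Kettlebell Lab ends, so Kettlebell Lab has no further overlaps.
Barre 60 starts after Rowing Basics ends, so Rowing Basics has no further overlaps.
Cardio 30 starts before Barre 60 ends → Barre 60 and Cardio 30 overlap.
Strength Fusion starts after Barre 60 ends, so Barre 60 has no further overlaps.
Strength Fusion starts after Cardio 30 ends, so Cardio 30 has no further overlaps.
Barre Fusion starts before Strength Fusion ends → Strength Fusion and Barre Fusion overlap.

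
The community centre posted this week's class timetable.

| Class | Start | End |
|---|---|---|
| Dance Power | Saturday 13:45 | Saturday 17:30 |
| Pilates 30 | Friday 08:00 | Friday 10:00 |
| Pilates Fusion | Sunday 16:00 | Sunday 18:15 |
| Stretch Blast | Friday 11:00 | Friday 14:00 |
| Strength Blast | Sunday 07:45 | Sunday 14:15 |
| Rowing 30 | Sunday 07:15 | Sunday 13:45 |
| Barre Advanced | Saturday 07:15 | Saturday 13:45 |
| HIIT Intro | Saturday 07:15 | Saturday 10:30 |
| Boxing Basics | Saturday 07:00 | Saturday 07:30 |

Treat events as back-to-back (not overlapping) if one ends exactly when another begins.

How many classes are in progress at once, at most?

Sweep the timeline, counting +1 at each start and −1 at each end (ends before starts at a tie):
Friday 08:00 start Pilates 30 → 1
Friday 10:00 end Pilates 30 → 0
Friday 11:00 start Stretch Blast → 1
Friday 14:00 end Stretch Blast → 0
Saturday 07:00 start Boxing Basics → 1
Saturday 07:15 start Barre Advanced → 2
Saturday 07:15 start HIIT Intro → 3
Saturday 07:30 end Boxing Basics → 2
Saturday 10:30 end HIIT Intro → 1
Saturday 13:45 end Barre Advanced → 0
Saturday 13:45 start Dance Power → 1
Saturday 17:30 end Dance Power → 0
Sunday 07:15 start Rowing 30 → 1
Sunday 07:45 start Strength Blast → 2
Sunday 13:45 end Rowing 30 → 1
Sunday 14:15 end Strength Blast → 0
Sunday 16:00 start Pilates Fusion → 1
Sunday 18:15 end Pilates Fusion → 0
Peak is 3, at Saturday 07:15 (Barre Advanced, Boxing Basics, HIIT Intro).

3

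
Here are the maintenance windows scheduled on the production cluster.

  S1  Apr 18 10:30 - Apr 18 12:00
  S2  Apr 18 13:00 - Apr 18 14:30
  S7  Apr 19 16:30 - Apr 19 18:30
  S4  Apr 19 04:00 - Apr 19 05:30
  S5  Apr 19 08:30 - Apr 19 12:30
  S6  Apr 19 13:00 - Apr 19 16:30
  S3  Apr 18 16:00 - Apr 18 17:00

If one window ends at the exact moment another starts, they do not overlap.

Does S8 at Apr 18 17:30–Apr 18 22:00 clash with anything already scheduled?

No — it doesn't clash with anything

S1: ends Apr 18 12:00 at or before S8 starts Apr 18 17:30 → clear.
S2: ends Apr 18 14:30 at or before S8 starts Apr 18 17:30 → clear.
S3: ends Apr 18 17:00 at or before S8 starts Apr 18 17:30 → clear.
S4: starts Apr 19 04:00 at or after S8 ends Apr 18 22:00 → clear.
S5: starts Apr 19 08:30 at or after S8 ends Apr 18 22:00 → clear.
S6: starts Apr 19 13:00 at or after S8 ends Apr 18 22:00 → clear.
S7: starts Apr 19 16:30 at or after S8 ends Apr 18 22:00 → clear.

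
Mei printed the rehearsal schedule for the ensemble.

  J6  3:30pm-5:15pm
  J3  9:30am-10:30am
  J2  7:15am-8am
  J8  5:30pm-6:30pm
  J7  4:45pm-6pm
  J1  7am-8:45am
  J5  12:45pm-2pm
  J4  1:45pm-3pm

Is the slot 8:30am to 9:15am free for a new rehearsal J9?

No — it overlaps J1

J1: starts 7am before J9 ends 9:15am, and ends 8:45am after J9 starts 8:30am → overlap.
J2: ends 8am at or before J9 starts 8:30am → clear.
J3: starts 9:30am at or after J9 ends 9:15am → clear.
J5: starts 12:45pm at or after J9 ends 9:15am → clear.
J4: starts 1:45pm at or after J9 ends 9:15am → clear.
J6: starts 3:30pm at or after J9 ends 9:15am → clear.
J7: starts 4:45pm at or after J9 ends 9:15am → clear.
J8: starts 5:30pm at or after J9 ends 9:15am → clear.
J9 overlaps J1.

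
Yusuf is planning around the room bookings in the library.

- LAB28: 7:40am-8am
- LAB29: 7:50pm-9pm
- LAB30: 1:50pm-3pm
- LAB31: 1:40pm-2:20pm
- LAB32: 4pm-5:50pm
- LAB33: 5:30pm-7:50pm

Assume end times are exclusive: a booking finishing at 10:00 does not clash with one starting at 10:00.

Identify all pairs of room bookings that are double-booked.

LAB30 & LAB31, LAB32 & LAB33

Two intervals overlap when each starts before the other ends.
Sorted by start: LAB28, LAB31, LAB30, LAB32, LAB33, LAB29.
LAB31 starts after LAB28 ends, so nothing later overlaps LAB28 either.
LAB30 starts before LAB31 ends → LAB31 and LAB30 overlap.
LAB32 starts after LAB31 ends, so nothing later overlaps LAB31 either.
LAB32 starts after LAB30 ends, so nothing later overlaps LAB30 either.
LAB33 starts before LAB32 ends → LAB32 and LAB33 overlap.
LAB29 starts after LAB32 ends.
LAB29 starts exactly when LAB33 ends (back-to-back, no overlap).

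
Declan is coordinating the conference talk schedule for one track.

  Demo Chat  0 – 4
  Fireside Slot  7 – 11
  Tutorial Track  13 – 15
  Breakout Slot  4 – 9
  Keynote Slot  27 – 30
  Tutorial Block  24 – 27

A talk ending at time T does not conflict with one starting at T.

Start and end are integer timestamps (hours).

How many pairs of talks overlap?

1

Sorted by start: Demo Chat, Breakout Slot, Fireside Slot, Tutorial Track, Tutorial Block, Keynote Slot.
Breakout Slot starts exactly when Demo Chat ends (back-to-back, no overlap) — done with Demo Chat.
Fireside Slot starts before Breakout Slot ends → Breakout Slot and Fireside Slot overlap.
Tutorial Track starts after Breakout Slot ends — done with Breakout Slot.
Tutorial Track starts after Fireside Slot ends — done with Fireside Slot.
Tutorial Block starts after Tutorial Track ends — done with Tutorial Track.
Keynote Slot starts exactly when Tutorial Block ends (back-to-back, no overlap).
Overlapping pairs: Breakout Slot & Fireside Slot — 1 in total.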